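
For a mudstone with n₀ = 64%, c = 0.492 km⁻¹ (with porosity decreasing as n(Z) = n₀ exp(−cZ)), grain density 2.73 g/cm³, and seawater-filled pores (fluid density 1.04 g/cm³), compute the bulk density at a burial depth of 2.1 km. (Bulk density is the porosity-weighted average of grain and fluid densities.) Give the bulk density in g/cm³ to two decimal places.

Porosity at depth: n = 0.64·exp(−0.492×2.1) = 0.64×0.3559 = 0.2278
Bulk density: ρ_b = (1−n)ρ_g + n·ρ_f = 0.7722×2.73 + 0.2278×1.04
       = 2.108 + 0.237 = 2.345 g/cm³

2.35 g/cm³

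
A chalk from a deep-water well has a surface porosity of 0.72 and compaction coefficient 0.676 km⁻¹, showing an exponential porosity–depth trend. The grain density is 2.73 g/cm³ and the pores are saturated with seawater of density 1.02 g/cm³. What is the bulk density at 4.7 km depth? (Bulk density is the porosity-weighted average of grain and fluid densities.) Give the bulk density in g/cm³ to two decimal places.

Porosity at depth: φ = 0.72·exp(−0.676×4.7) = 0.72×0.0417 = 0.0300
Bulk density: ρ_b = (1−φ)ρ_g + φ·ρ_f = 0.9700×2.73 + 0.0300×1.02
       = 2.648 + 0.031 = 2.679 g/cm³

2.68 g/cm³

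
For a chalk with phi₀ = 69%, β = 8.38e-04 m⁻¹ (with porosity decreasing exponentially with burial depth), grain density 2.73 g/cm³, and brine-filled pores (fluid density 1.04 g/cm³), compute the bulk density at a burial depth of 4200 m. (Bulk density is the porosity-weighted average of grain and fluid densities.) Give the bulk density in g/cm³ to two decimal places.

Working in km (1 km = 1000 m; β in km⁻¹ = β in m⁻¹ × 1000):
Porosity at depth: phi = 0.69·exp(−0.838×4.2) = 0.69×0.0296 = 0.0204
Bulk density: ρ_b = (1−phi)ρ_g + phi·ρ_f = 0.9796×2.73 + 0.0204×1.04
       = 2.674 + 0.021 = 2.695 g/cm³

2.70 g/cm³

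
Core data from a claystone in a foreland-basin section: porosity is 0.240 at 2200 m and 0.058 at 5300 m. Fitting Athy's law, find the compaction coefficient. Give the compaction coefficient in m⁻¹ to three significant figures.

Working in km (1 km = 1000 m; c in km⁻¹ = c in m⁻¹ × 1000):
Athy: φ(Z) = φ₀ e^(−cZ) ⇒ φ₁/φ₂ = e^{c(Z₂−Z₁)} ⇒ c = ln(φ₁/φ₂)/(Z₂−Z₁)
c = ln(0.24/0.058) / (5.3 − 2.2) = ln(4.138) / 3.1 = 1.4202 / 3.1 = 0.4581 km⁻¹

0.000458 m⁻¹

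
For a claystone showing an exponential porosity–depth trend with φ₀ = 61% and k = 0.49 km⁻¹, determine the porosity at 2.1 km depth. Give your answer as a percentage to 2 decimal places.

φ = φ₀·exp(−k·d) = 0.61 × exp(−0.49 × 2.1) = 0.61 × exp(−1.029)
  = 0.61 × 0.3574 = 0.2180

21.80%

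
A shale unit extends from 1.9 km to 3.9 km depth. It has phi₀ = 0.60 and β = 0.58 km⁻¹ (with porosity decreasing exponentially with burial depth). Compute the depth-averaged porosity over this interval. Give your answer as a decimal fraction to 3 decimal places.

⟨phi⟩ = (1/(Z₂−Z₁)) ∫ phi₀ e^(−βZ) dZ = phi₀·(e^(−β·Z₁) − e^(−β·Z₂)) / (β·(Z₂−Z₁))
e^(−0.58×1.9) = 0.3322; e^(−0.58×3.9) = 0.1041
⟨phi⟩ = 0.6 × (0.3322 − 0.1041) / (0.58 × 2) = 0.6 × 0.1966 = 0.1180

0.118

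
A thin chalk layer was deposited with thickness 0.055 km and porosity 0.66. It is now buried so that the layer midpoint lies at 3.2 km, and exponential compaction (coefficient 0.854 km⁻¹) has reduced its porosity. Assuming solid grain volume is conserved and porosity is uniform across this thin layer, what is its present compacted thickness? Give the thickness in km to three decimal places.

0.020 km

Porosity at 3.2 km: φ = 0.66·exp(−0.854×3.2) = 0.0429
Solid-volume conservation: h(1−φ) = h₀(1−φ₀) ⇒ h = h₀·(1−φ₀)/(1−φ)
h = 0.055 × (1 − 0.66)/(1 − 0.0429) = 0.055 × 0.3552 = 0.0195 km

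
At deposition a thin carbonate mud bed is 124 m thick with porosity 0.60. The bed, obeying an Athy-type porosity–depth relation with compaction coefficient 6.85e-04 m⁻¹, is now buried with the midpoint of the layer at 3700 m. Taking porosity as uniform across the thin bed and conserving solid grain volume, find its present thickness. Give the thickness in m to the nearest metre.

52 m

Working in km (1 km = 1000 m; β in km⁻¹ = β in m⁻¹ × 1000):
Porosity at 3.7 km: n = 0.6·exp(−0.685×3.7) = 0.0476
Solid-volume conservation: h(1−n) = h₀(1−n₀) ⇒ h = h₀·(1−n₀)/(1−n)
h = 0.124 × (1 − 0.6)/(1 − 0.0476) = 0.124 × 0.4200 = 0.0521 km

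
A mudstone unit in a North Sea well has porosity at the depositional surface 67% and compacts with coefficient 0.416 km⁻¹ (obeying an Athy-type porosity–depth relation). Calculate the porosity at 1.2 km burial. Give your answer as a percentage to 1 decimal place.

n = n₀·exp(−k·z) = 0.67 × exp(−0.416 × 1.2) = 0.67 × exp(−0.4992)
  = 0.67 × 0.6070 = 0.4067

40.7%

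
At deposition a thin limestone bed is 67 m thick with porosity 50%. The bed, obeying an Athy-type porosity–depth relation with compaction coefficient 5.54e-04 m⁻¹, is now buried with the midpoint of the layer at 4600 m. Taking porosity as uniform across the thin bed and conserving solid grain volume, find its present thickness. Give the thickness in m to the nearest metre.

35 m

Working in km (1 km = 1000 m; k in km⁻¹ = k in m⁻¹ × 1000):
Porosity at 4.6 km: φ = 0.5·exp(−0.554×4.6) = 0.0391
Solid-volume conservation: h(1−φ) = h₀(1−φ₀) ⇒ h = h₀·(1−φ₀)/(1−φ)
h = 0.067 × (1 − 0.5)/(1 − 0.0391) = 0.067 × 0.5203 = 0.0349 km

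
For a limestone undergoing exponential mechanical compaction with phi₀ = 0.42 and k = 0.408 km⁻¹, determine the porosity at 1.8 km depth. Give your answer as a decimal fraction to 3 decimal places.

phi = phi₀·exp(−k·z) = 0.42 × exp(−0.408 × 1.8) = 0.42 × exp(−0.7344)
  = 0.42 × 0.4798 = 0.2015

0.202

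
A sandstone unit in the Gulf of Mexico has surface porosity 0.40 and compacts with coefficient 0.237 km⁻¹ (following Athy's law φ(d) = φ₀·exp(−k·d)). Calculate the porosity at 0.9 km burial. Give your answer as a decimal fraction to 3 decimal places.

0.323

φ = φ₀·exp(−k·d) = 0.4 × exp(−0.237 × 0.9) = 0.4 × exp(−0.2133)
  = 0.4 × 0.8079 = 0.3232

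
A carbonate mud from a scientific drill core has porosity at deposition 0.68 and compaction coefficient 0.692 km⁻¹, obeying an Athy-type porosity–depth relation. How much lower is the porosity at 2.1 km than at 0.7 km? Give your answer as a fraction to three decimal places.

n(0.7) = 0.68·e^(−0.692×0.7) = 0.4189
n(2.1) = 0.68·e^(−0.692×2.1) = 0.1590
Δn = 0.4189 − 0.1590 = 0.2599

0.260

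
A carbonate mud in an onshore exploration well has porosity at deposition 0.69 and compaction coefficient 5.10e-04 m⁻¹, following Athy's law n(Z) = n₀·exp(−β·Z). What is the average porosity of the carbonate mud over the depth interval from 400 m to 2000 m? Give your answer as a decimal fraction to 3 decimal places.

0.385

Working in km (1 km = 1000 m; β in km⁻¹ = β in m⁻¹ × 1000):
⟨n⟩ = (1/(Z₂−Z₁)) ∫ n₀ e^(−βZ) dZ = n₀·(e^(−β·Z₁) − e^(−β·Z₂)) / (β·(Z₂−Z₁))
e^(−0.51×0.4) = 0.8155; e^(−0.51×2) = 0.3606
⟨n⟩ = 0.69 × (0.8155 − 0.3606) / (0.51 × 1.6) = 0.69 × 0.5574 = 0.3846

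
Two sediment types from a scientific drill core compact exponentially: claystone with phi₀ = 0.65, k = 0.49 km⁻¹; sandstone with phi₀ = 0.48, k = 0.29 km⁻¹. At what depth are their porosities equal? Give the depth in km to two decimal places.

1.52 km

Set phi₀ₐ e^(−kₐz) = phi₀ᵦ e^(−kᵦz) ⇒ ln(phi₀ₐ/phi₀ᵦ) = (kₐ − kᵦ)·z
z = ln(0.65/0.48) / (0.49 − 0.29) = 0.3032 / 0.2 = 1.516 km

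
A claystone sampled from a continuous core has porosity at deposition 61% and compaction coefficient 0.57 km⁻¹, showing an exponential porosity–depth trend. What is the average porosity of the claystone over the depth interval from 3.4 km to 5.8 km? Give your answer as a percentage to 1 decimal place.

4.8%

⟨n⟩ = (1/(z₂−z₁)) ∫ n₀ e^(−βz) dz = n₀·(e^(−β·z₁) − e^(−β·z₂)) / (β·(z₂−z₁))
e^(−0.57×3.4) = 0.1440; e^(−0.57×5.8) = 0.0367
⟨n⟩ = 0.61 × (0.1440 − 0.0367) / (0.57 × 2.4) = 0.61 × 0.0785 = 0.0479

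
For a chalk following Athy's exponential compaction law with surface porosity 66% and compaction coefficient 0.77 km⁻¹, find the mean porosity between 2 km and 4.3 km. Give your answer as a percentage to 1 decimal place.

⟨φ⟩ = (1/(z₂−z₁)) ∫ φ₀ e^(−βz) dz = φ₀·(e^(−β·z₁) − e^(−β·z₂)) / (β·(z₂−z₁))
e^(−0.77×2) = 0.2144; e^(−0.77×4.3) = 0.0365
⟨φ⟩ = 0.66 × (0.2144 − 0.0365) / (0.77 × 2.3) = 0.66 × 0.1005 = 0.0663

6.6%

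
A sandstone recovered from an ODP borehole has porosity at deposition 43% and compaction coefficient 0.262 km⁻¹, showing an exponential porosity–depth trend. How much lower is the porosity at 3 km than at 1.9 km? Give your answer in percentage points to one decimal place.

6.5 percentage points

phi(1.9) = 0.43·e^(−0.262×1.9) = 0.2614
phi(3) = 0.43·e^(−0.262×3) = 0.1959
Δphi = 0.2614 − 0.1959 = 0.0654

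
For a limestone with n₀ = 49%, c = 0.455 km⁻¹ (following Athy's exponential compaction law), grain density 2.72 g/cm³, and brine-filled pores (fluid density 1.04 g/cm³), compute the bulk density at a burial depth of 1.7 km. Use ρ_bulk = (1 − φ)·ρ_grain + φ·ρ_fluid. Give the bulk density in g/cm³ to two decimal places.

Porosity at depth: n = 0.49·exp(−0.455×1.7) = 0.49×0.4614 = 0.2261
Bulk density: ρ_b = (1−n)ρ_g + n·ρ_f = 0.7739×2.72 + 0.2261×1.04
       = 2.105 + 0.235 = 2.340 g/cm³

2.34 g/cm³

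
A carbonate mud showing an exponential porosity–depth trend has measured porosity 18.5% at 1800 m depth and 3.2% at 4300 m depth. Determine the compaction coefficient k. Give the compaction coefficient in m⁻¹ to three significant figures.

0.000702 m⁻¹

Working in km (1 km = 1000 m; k in km⁻¹ = k in m⁻¹ × 1000):
Athy: φ(d) = φ₀ e^(−kd) ⇒ φ₁/φ₂ = e^{k(d₂−d₁)} ⇒ k = ln(φ₁/φ₂)/(d₂−d₁)
k = ln(0.185/0.032) / (4.3 − 1.8) = ln(5.781) / 2.5 = 1.7546 / 2.5 = 0.7018 km⁻¹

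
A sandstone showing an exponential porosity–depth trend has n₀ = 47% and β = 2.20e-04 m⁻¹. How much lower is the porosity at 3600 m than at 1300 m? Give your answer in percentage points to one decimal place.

Working in km (1 km = 1000 m; β in km⁻¹ = β in m⁻¹ × 1000):
n(1.3) = 0.47·e^(−0.22×1.3) = 0.3531
n(3.6) = 0.47·e^(−0.22×3.6) = 0.2129
Δn = 0.3531 − 0.2129 = 0.1402

14.0 percentage points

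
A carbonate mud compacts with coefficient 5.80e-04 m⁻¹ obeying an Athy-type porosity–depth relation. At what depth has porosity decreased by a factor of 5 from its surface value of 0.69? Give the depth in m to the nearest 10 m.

Working in km (1 km = 1000 m; c in km⁻¹ = c in m⁻¹ × 1000):
phi/phi₀ = 1/5 ⇒ exp(−c·z) = 1/5 ⇒ z = ln(5) / c
z = 1.6094 / 0.58 = 2.775 km

2770 m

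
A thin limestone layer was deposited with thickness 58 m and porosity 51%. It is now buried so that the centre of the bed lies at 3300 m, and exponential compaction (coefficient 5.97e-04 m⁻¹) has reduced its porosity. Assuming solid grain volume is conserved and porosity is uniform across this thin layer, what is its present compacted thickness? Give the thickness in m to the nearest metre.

31 m

Working in km (1 km = 1000 m; c in km⁻¹ = c in m⁻¹ × 1000):
Porosity at 3.3 km: φ = 0.51·exp(−0.597×3.3) = 0.0711
Solid-volume conservation: h(1−φ) = h₀(1−φ₀) ⇒ h = h₀·(1−φ₀)/(1−φ)
h = 0.058 × (1 − 0.51)/(1 − 0.0711) = 0.058 × 0.5275 = 0.0306 km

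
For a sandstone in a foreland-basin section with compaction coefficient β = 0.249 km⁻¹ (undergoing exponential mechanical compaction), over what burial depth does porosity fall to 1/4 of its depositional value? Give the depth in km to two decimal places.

φ/φ₀ = 1/4 ⇒ exp(−β·z) = 1/4 ⇒ z = ln(4) / β
z = 1.3863 / 0.249 = 5.567 km

5.57 km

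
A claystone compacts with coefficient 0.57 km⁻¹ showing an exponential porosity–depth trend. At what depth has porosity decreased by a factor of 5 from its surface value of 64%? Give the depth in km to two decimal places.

phi/phi₀ = 1/5 ⇒ exp(−k·Z) = 1/5 ⇒ Z = ln(5) / k
Z = 1.6094 / 0.57 = 2.824 km

2.82 km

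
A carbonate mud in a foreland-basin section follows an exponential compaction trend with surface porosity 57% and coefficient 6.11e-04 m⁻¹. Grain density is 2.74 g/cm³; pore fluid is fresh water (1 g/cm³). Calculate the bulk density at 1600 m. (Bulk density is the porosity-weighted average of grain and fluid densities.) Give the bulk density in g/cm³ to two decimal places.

2.37 g/cm³

Working in km (1 km = 1000 m; c in km⁻¹ = c in m⁻¹ × 1000):
Porosity at depth: n = 0.57·exp(−0.611×1.6) = 0.57×0.3762 = 0.2144
Bulk density: ρ_b = (1−n)ρ_g + n·ρ_f = 0.7856×2.74 + 0.2144×1
       = 2.152 + 0.214 = 2.367 g/cm³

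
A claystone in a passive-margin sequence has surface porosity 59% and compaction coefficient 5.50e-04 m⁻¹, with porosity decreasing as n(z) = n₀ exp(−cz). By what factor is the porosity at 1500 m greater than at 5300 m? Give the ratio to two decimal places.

Working in km (1 km = 1000 m; c in km⁻¹ = c in m⁻¹ × 1000):
n(z₁)/n(z₂) = e^(−c·z₁)/e^(−c·z₂) = e^{c(z₂−z₁)}
= exp(0.55 × 3.8) = exp(2.09) = 8.0849

8.08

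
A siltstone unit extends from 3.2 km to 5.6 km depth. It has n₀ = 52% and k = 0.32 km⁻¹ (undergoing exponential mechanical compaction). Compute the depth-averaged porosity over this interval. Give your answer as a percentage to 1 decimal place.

⟨n⟩ = (1/(d₂−d₁)) ∫ n₀ e^(−kd) dd = n₀·(e^(−k·d₁) − e^(−k·d₂)) / (k·(d₂−d₁))
e^(−0.32×3.2) = 0.3592; e^(−0.32×5.6) = 0.1666
⟨n⟩ = 0.52 × (0.3592 − 0.1666) / (0.32 × 2.4) = 0.52 × 0.2507 = 0.1304

13.0%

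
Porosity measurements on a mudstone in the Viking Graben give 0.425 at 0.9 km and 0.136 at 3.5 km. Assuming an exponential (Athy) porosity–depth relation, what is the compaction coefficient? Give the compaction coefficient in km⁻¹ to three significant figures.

0.438 km⁻¹

Athy: phi(z) = phi₀ e^(−βz) ⇒ phi₁/phi₂ = e^{β(z₂−z₁)} ⇒ β = ln(phi₁/phi₂)/(z₂−z₁)
β = ln(0.425/0.136) / (3.5 − 0.9) = ln(3.125) / 2.6 = 1.1394 / 2.6 = 0.4382 km⁻¹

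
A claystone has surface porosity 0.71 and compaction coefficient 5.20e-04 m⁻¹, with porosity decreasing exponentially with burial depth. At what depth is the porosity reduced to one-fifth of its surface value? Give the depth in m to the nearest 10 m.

Working in km (1 km = 1000 m; β in km⁻¹ = β in m⁻¹ × 1000):
φ/φ₀ = 1/5 ⇒ exp(−β·Z) = 1/5 ⇒ Z = ln(5) / β
Z = 1.6094 / 0.52 = 3.095 km

3100 m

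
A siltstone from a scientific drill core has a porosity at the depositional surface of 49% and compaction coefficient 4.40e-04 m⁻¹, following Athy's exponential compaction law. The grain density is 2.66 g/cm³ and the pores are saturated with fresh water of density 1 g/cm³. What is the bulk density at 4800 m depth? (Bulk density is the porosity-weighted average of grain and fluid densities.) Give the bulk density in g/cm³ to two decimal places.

Working in km (1 km = 1000 m; β in km⁻¹ = β in m⁻¹ × 1000):
Porosity at depth: phi = 0.49·exp(−0.44×4.8) = 0.49×0.1210 = 0.0593
Bulk density: ρ_b = (1−phi)ρ_g + phi·ρ_f = 0.9407×2.66 + 0.0593×1
       = 2.502 + 0.059 = 2.562 g/cm³

2.56 g/cm³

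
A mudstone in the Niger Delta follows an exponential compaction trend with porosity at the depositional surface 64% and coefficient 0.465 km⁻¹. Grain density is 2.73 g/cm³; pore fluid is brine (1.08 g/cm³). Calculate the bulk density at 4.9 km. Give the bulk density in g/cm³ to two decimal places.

2.62 g/cm³

Porosity at depth: n = 0.64·exp(−0.465×4.9) = 0.64×0.1024 = 0.0656
Bulk density: ρ_b = (1−n)ρ_g + n·ρ_f = 0.9344×2.73 + 0.0656×1.08
       = 2.551 + 0.071 = 2.622 g/cm³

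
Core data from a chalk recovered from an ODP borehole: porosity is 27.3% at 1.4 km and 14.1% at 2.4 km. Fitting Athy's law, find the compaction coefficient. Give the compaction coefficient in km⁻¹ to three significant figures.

0.661 km⁻¹

Athy: phi(z) = phi₀ e^(−cz) ⇒ phi₁/phi₂ = e^{c(z₂−z₁)} ⇒ c = ln(phi₁/phi₂)/(z₂−z₁)
c = ln(0.273/0.141) / (2.4 − 1.4) = ln(1.936) / 1 = 0.6607 / 1 = 0.6607 km⁻¹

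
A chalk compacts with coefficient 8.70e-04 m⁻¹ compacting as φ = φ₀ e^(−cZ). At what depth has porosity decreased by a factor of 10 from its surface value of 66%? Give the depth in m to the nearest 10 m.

2650 m

Working in km (1 km = 1000 m; c in km⁻¹ = c in m⁻¹ × 1000):
φ/φ₀ = 1/10 ⇒ exp(−c·Z) = 1/10 ⇒ Z = ln(10) / c
Z = 2.3026 / 0.87 = 2.647 km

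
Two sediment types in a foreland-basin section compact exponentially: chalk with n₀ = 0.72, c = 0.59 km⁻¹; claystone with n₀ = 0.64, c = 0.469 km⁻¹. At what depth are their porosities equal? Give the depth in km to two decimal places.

0.97 km

Set n₀ₐ e^(−cₐd) = n₀ᵦ e^(−cᵦd) ⇒ ln(n₀ₐ/n₀ᵦ) = (cₐ − cᵦ)·d
d = ln(0.72/0.64) / (0.59 − 0.469) = 0.1178 / 0.121 = 0.973 km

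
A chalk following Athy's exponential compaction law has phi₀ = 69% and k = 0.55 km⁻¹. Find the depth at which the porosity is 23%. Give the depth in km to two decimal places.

Invert Athy's law: Z = ln(phi₀/phi) / k
Z = ln(0.69/0.23) / 0.55 = ln(3) / 0.55 = 1.0986 / 0.55 = 1.997 km

2.00 km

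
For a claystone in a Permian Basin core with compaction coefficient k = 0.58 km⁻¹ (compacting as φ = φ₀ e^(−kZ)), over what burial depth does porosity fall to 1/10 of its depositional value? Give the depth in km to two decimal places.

3.97 km

φ/φ₀ = 1/10 ⇒ exp(−k·Z) = 1/10 ⇒ Z = ln(10) / k
Z = 2.3026 / 0.58 = 3.970 km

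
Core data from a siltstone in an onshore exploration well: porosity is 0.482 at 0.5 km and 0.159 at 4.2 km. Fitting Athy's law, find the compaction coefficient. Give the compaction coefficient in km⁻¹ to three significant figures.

0.300 km⁻¹

Athy: φ(Z) = φ₀ e^(−βZ) ⇒ φ₁/φ₂ = e^{β(Z₂−Z₁)} ⇒ β = ln(φ₁/φ₂)/(Z₂−Z₁)
β = ln(0.482/0.159) / (4.2 − 0.5) = ln(3.031) / 3.7 = 1.1090 / 3.7 = 0.2997 km⁻¹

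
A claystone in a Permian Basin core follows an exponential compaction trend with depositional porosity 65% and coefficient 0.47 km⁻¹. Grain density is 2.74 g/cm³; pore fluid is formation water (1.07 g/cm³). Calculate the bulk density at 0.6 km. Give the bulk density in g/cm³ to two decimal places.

Porosity at depth: n = 0.65·exp(−0.47×0.6) = 0.65×0.7543 = 0.4903
Bulk density: ρ_b = (1−n)ρ_g + n·ρ_f = 0.5097×2.74 + 0.4903×1.07
       = 1.397 + 0.525 = 1.921 g/cm³

1.92 g/cm³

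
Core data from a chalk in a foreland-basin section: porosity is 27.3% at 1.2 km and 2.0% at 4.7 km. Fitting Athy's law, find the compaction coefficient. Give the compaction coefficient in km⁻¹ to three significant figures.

Athy: n(z) = n₀ e^(−cz) ⇒ n₁/n₂ = e^{c(z₂−z₁)} ⇒ c = ln(n₁/n₂)/(z₂−z₁)
c = ln(0.273/0.02) / (4.7 − 1.2) = ln(13.65) / 3.5 = 2.6137 / 3.5 = 0.7468 km⁻¹

0.747 km⁻¹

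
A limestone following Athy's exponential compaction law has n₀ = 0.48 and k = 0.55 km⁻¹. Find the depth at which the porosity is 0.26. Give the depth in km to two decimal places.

1.11 km

Invert Athy's law: d = ln(n₀/n) / k
d = ln(0.48/0.26) / 0.55 = ln(1.846) / 0.55 = 0.6131 / 0.55 = 1.115 km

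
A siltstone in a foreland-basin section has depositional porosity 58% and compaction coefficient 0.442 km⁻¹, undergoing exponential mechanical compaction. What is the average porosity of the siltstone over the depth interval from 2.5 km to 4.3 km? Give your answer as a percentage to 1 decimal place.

⟨phi⟩ = (1/(d₂−d₁)) ∫ phi₀ e^(−cd) dd = phi₀·(e^(−c·d₁) − e^(−c·d₂)) / (c·(d₂−d₁))
e^(−0.442×2.5) = 0.3312; e^(−0.442×4.3) = 0.1495
⟨phi⟩ = 0.58 × (0.3312 − 0.1495) / (0.442 × 1.8) = 0.58 × 0.2284 = 0.1325

13.2%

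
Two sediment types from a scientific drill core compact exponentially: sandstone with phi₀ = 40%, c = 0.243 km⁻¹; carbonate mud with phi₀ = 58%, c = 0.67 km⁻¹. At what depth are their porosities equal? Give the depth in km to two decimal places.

0.87 km

Set phi₀ₐ e^(−cₐd) = phi₀ᵦ e^(−cᵦd) ⇒ ln(phi₀ₐ/phi₀ᵦ) = (cₐ − cᵦ)·d
d = ln(0.4/0.58) / (0.243 − 0.67) = -0.3716 / -0.427 = 0.870 km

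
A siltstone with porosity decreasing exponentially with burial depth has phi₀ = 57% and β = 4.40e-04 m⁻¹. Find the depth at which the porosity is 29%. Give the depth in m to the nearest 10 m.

Working in km (1 km = 1000 m; β in km⁻¹ = β in m⁻¹ × 1000):
Invert Athy's law: z = ln(phi₀/phi) / β
z = ln(0.57/0.29) / 0.44 = ln(1.966) / 0.44 = 0.6758 / 0.44 = 1.536 km

1540 m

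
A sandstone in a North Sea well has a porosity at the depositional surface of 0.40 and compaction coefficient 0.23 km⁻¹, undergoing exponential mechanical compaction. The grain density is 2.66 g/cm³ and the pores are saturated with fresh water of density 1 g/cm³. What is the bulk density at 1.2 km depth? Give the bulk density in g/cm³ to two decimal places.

2.16 g/cm³

Porosity at depth: φ = 0.4·exp(−0.23×1.2) = 0.4×0.7588 = 0.3035
Bulk density: ρ_b = (1−φ)ρ_g + φ·ρ_f = 0.6965×2.66 + 0.3035×1
       = 1.853 + 0.304 = 2.156 g/cm³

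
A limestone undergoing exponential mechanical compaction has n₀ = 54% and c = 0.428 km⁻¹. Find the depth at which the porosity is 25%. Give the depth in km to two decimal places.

Invert Athy's law: z = ln(n₀/n) / c
z = ln(0.54/0.25) / 0.428 = ln(2.16) / 0.428 = 0.7701 / 0.428 = 1.799 km

1.80 km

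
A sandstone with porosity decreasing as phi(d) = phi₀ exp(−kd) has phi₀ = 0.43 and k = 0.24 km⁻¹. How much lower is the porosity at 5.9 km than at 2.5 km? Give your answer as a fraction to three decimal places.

0.132

phi(2.5) = 0.43·e^(−0.24×2.5) = 0.2360
phi(5.9) = 0.43·e^(−0.24×5.9) = 0.1044
Δphi = 0.2360 − 0.1044 = 0.1316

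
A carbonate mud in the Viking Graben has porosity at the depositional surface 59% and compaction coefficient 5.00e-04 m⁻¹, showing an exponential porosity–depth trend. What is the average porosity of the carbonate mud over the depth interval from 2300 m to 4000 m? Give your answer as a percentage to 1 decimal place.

Working in km (1 km = 1000 m; c in km⁻¹ = c in m⁻¹ × 1000):
⟨φ⟩ = (1/(d₂−d₁)) ∫ φ₀ e^(−cd) dd = φ₀·(e^(−c·d₁) − e^(−c·d₂)) / (c·(d₂−d₁))
e^(−0.5×2.3) = 0.3166; e^(−0.5×4) = 0.1353
⟨φ⟩ = 0.59 × (0.3166 − 0.1353) / (0.5 × 1.7) = 0.59 × 0.2133 = 0.1258

12.6%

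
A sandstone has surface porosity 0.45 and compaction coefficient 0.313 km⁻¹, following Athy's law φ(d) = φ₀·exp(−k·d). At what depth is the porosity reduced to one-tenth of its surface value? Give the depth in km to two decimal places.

φ/φ₀ = 1/10 ⇒ exp(−k·d) = 1/10 ⇒ d = ln(10) / k
d = 2.3026 / 0.313 = 7.357 km

7.36 km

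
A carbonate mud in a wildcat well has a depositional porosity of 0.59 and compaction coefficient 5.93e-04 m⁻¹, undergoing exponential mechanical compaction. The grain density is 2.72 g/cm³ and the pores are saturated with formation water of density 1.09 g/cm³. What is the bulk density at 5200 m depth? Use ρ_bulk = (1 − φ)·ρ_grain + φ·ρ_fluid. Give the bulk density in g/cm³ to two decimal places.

2.68 g/cm³

Working in km (1 km = 1000 m; k in km⁻¹ = k in m⁻¹ × 1000):
Porosity at depth: n = 0.59·exp(−0.593×5.2) = 0.59×0.0458 = 0.0270
Bulk density: ρ_b = (1−n)ρ_g + n·ρ_f = 0.9730×2.72 + 0.0270×1.09
       = 2.647 + 0.029 = 2.676 g/cm³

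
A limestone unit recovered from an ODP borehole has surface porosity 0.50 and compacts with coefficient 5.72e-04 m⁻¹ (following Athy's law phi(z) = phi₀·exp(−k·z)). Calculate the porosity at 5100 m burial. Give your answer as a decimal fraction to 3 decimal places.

0.027

Working in km (1 km = 1000 m; k in km⁻¹ = k in m⁻¹ × 1000):
phi = phi₀·exp(−k·z) = 0.5 × exp(−0.572 × 5.1) = 0.5 × exp(−2.917)
  = 0.5 × 0.0541 = 0.0270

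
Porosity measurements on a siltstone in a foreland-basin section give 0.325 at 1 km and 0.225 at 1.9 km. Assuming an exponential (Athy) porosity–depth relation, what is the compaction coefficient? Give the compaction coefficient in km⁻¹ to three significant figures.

0.409 km⁻¹

Athy: n(Z) = n₀ e^(−cZ) ⇒ n₁/n₂ = e^{c(Z₂−Z₁)} ⇒ c = ln(n₁/n₂)/(Z₂−Z₁)
c = ln(0.325/0.225) / (1.9 − 1) = ln(1.444) / 0.9 = 0.3677 / 0.9 = 0.4086 km⁻¹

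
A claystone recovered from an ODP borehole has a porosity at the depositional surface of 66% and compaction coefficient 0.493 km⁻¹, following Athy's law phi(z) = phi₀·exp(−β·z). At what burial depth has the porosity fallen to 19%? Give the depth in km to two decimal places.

2.53 km

Invert Athy's law: z = ln(phi₀/phi) / β
z = ln(0.66/0.19) / 0.493 = ln(3.474) / 0.493 = 1.2452 / 0.493 = 2.526 km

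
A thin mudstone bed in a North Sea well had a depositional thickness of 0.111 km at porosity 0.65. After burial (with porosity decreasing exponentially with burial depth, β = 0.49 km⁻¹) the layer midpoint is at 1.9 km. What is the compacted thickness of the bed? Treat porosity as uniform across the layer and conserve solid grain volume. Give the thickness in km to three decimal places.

Porosity at 1.9 km: φ = 0.65·exp(−0.49×1.9) = 0.2562
Solid-volume conservation: h(1−φ) = h₀(1−φ₀) ⇒ h = h₀·(1−φ₀)/(1−φ)
h = 0.111 × (1 − 0.65)/(1 − 0.2562) = 0.111 × 0.4706 = 0.0522 km

0.052 km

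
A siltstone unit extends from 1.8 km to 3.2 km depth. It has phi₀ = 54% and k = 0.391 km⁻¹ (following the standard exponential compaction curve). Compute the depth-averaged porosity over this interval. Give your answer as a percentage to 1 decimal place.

20.6%

⟨phi⟩ = (1/(d₂−d₁)) ∫ phi₀ e^(−kd) dd = phi₀·(e^(−k·d₁) − e^(−k·d₂)) / (k·(d₂−d₁))
e^(−0.391×1.8) = 0.4947; e^(−0.391×3.2) = 0.2862
⟨phi⟩ = 0.54 × (0.4947 − 0.2862) / (0.391 × 1.4) = 0.54 × 0.3810 = 0.2057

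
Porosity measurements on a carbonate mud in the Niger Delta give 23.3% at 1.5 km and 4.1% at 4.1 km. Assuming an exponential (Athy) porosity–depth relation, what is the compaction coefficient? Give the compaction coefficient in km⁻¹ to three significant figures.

Athy: φ(z) = φ₀ e^(−kz) ⇒ φ₁/φ₂ = e^{k(z₂−z₁)} ⇒ k = ln(φ₁/φ₂)/(z₂−z₁)
k = ln(0.233/0.041) / (4.1 − 1.5) = ln(5.683) / 2.6 = 1.7375 / 2.6 = 0.6683 km⁻¹

0.668 km⁻¹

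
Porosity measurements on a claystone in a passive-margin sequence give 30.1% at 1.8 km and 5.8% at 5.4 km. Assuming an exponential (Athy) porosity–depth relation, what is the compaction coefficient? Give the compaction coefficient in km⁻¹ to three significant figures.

0.457 km⁻¹

Athy: phi(Z) = phi₀ e^(−kZ) ⇒ phi₁/phi₂ = e^{k(Z₂−Z₁)} ⇒ k = ln(phi₁/phi₂)/(Z₂−Z₁)
k = ln(0.301/0.058) / (5.4 − 1.8) = ln(5.19) / 3.6 = 1.6467 / 3.6 = 0.4574 km⁻¹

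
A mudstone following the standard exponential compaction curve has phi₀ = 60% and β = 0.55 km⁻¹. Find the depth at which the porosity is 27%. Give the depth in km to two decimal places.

Invert Athy's law: d = ln(phi₀/phi) / β
d = ln(0.6/0.27) / 0.55 = ln(2.222) / 0.55 = 0.7985 / 0.55 = 1.452 km

1.45 km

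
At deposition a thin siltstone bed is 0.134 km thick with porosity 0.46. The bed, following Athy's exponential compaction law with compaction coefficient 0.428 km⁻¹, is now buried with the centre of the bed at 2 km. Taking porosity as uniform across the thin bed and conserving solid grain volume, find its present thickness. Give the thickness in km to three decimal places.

Porosity at 2 km: φ = 0.46·exp(−0.428×2) = 0.1954
Solid-volume conservation: h(1−φ) = h₀(1−φ₀) ⇒ h = h₀·(1−φ₀)/(1−φ)
h = 0.134 × (1 − 0.46)/(1 − 0.1954) = 0.134 × 0.6712 = 0.0899 km

0.090 km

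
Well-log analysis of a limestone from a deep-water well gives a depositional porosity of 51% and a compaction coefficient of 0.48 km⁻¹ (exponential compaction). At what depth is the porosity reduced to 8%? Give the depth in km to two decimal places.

Invert Athy's law: d = ln(n₀/n) / c
d = ln(0.51/0.08) / 0.48 = ln(6.375) / 0.48 = 1.8524 / 0.48 = 3.859 km

3.86 km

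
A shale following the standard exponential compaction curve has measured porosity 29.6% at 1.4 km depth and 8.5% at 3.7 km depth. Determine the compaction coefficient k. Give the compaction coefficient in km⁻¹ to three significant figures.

0.542 km⁻¹

Athy: φ(Z) = φ₀ e^(−kZ) ⇒ φ₁/φ₂ = e^{k(Z₂−Z₁)} ⇒ k = ln(φ₁/φ₂)/(Z₂−Z₁)
k = ln(0.296/0.085) / (3.7 − 1.4) = ln(3.482) / 2.3 = 1.2477 / 2.3 = 0.5425 km⁻¹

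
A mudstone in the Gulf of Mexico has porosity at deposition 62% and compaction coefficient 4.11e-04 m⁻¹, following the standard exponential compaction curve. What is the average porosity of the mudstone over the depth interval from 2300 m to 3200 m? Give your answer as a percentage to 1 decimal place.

Working in km (1 km = 1000 m; k in km⁻¹ = k in m⁻¹ × 1000):
⟨n⟩ = (1/(d₂−d₁)) ∫ n₀ e^(−kd) dd = n₀·(e^(−k·d₁) − e^(−k·d₂)) / (k·(d₂−d₁))
e^(−0.411×2.3) = 0.3886; e^(−0.411×3.2) = 0.2684
⟨n⟩ = 0.62 × (0.3886 − 0.2684) / (0.411 × 0.9) = 0.62 × 0.3248 = 0.2014

20.1%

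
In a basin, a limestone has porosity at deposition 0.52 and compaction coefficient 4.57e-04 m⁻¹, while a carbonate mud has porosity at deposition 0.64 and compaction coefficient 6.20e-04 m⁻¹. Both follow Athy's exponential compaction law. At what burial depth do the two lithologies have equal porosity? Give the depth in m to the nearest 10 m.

1270 m

Working in km (1 km = 1000 m; k in km⁻¹ = k in m⁻¹ × 1000):
Set phi₀ₐ e^(−kₐZ) = phi₀ᵦ e^(−kᵦZ) ⇒ ln(phi₀ₐ/phi₀ᵦ) = (kₐ − kᵦ)·Z
Z = ln(0.52/0.64) / (0.457 − 0.62) = -0.2076 / -0.163 = 1.274 km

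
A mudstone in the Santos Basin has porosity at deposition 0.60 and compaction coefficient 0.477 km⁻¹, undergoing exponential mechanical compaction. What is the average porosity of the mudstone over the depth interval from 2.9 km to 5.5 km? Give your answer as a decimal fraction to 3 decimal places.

0.086

⟨phi⟩ = (1/(Z₂−Z₁)) ∫ phi₀ e^(−βZ) dZ = phi₀·(e^(−β·Z₁) − e^(−β·Z₂)) / (β·(Z₂−Z₁))
e^(−0.477×2.9) = 0.2507; e^(−0.477×5.5) = 0.0725
⟨phi⟩ = 0.6 × (0.2507 − 0.0725) / (0.477 × 2.6) = 0.6 × 0.1437 = 0.0862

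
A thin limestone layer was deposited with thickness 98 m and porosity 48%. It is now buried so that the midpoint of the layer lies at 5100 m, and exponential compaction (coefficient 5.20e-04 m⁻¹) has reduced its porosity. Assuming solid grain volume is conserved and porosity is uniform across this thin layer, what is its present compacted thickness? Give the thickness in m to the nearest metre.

Working in km (1 km = 1000 m; β in km⁻¹ = β in m⁻¹ × 1000):
Porosity at 5.1 km: n = 0.48·exp(−0.52×5.1) = 0.0338
Solid-volume conservation: h(1−n) = h₀(1−n₀) ⇒ h = h₀·(1−n₀)/(1−n)
h = 0.098 × (1 − 0.48)/(1 − 0.0338) = 0.098 × 0.5382 = 0.0527 km

53 m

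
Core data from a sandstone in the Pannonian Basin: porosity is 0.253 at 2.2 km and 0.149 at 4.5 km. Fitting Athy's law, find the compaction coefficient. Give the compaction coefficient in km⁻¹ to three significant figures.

0.230 km⁻¹

Athy: n(Z) = n₀ e^(−kZ) ⇒ n₁/n₂ = e^{k(Z₂−Z₁)} ⇒ k = ln(n₁/n₂)/(Z₂−Z₁)
k = ln(0.253/0.149) / (4.5 − 2.2) = ln(1.698) / 2.3 = 0.5294 / 2.3 = 0.2302 km⁻¹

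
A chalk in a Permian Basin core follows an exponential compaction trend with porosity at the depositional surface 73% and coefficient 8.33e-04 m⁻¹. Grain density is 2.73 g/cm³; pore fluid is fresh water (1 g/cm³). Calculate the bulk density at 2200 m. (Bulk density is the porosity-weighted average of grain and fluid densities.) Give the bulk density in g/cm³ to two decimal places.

2.53 g/cm³

Working in km (1 km = 1000 m; c in km⁻¹ = c in m⁻¹ × 1000):
Porosity at depth: n = 0.73·exp(−0.833×2.2) = 0.73×0.1600 = 0.1168
Bulk density: ρ_b = (1−n)ρ_g + n·ρ_f = 0.8832×2.73 + 0.1168×1
       = 2.411 + 0.117 = 2.528 g/cm³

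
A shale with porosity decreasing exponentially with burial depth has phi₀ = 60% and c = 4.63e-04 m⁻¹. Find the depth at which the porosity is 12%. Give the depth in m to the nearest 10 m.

3480 m

Working in km (1 km = 1000 m; c in km⁻¹ = c in m⁻¹ × 1000):
Invert Athy's law: z = ln(phi₀/phi) / c
z = ln(0.6/0.12) / 0.463 = ln(5) / 0.463 = 1.6094 / 0.463 = 3.476 km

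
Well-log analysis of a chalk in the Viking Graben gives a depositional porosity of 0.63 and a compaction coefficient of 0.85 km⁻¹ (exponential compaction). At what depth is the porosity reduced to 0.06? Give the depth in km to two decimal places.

2.77 km

Invert Athy's law: Z = ln(phi₀/phi) / c
Z = ln(0.63/0.06) / 0.85 = ln(10.5) / 0.85 = 2.3514 / 0.85 = 2.766 km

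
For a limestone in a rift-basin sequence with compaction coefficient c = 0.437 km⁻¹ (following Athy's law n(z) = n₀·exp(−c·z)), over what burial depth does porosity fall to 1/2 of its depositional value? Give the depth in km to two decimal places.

n/n₀ = 1/2 ⇒ exp(−c·z) = 1/2 ⇒ z = ln(2) / c
z = 0.6931 / 0.437 = 1.586 km

1.59 km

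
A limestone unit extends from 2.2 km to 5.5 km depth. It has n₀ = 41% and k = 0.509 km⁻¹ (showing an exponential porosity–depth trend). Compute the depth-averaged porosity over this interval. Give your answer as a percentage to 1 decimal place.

6.5%

⟨n⟩ = (1/(Z₂−Z₁)) ∫ n₀ e^(−kZ) dZ = n₀·(e^(−k·Z₁) − e^(−k·Z₂)) / (k·(Z₂−Z₁))
e^(−0.509×2.2) = 0.3263; e^(−0.509×5.5) = 0.0608
⟨n⟩ = 0.41 × (0.3263 − 0.0608) / (0.509 × 3.3) = 0.41 × 0.1581 = 0.0648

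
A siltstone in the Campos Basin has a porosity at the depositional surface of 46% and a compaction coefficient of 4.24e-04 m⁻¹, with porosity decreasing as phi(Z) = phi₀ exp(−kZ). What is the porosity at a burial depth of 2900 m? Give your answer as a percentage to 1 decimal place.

13.5%

Working in km (1 km = 1000 m; k in km⁻¹ = k in m⁻¹ × 1000):
phi = phi₀·exp(−k·Z) = 0.46 × exp(−0.424 × 2.9) = 0.46 × exp(−1.23)
  = 0.46 × 0.2924 = 0.1345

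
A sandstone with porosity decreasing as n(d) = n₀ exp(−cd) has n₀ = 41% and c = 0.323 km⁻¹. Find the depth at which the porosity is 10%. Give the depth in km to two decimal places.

4.37 km

Invert Athy's law: d = ln(n₀/n) / c
d = ln(0.41/0.1) / 0.323 = ln(4.1) / 0.323 = 1.4110 / 0.323 = 4.368 km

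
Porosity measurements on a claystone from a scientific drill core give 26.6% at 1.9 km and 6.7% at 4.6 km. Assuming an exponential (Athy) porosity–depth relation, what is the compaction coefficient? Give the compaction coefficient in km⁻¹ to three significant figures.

0.511 km⁻¹

Athy: φ(Z) = φ₀ e^(−cZ) ⇒ φ₁/φ₂ = e^{c(Z₂−Z₁)} ⇒ c = ln(φ₁/φ₂)/(Z₂−Z₁)
c = ln(0.266/0.067) / (4.6 − 1.9) = ln(3.97) / 2.7 = 1.3788 / 2.7 = 0.5107 km⁻¹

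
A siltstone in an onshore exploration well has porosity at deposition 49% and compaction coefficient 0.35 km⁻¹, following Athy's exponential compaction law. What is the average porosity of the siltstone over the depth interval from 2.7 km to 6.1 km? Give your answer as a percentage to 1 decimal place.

⟨φ⟩ = (1/(z₂−z₁)) ∫ φ₀ e^(−cz) dz = φ₀·(e^(−c·z₁) − e^(−c·z₂)) / (c·(z₂−z₁))
e^(−0.35×2.7) = 0.3887; e^(−0.35×6.1) = 0.1182
⟨φ⟩ = 0.49 × (0.3887 − 0.1182) / (0.35 × 3.4) = 0.49 × 0.2273 = 0.1114

11.1%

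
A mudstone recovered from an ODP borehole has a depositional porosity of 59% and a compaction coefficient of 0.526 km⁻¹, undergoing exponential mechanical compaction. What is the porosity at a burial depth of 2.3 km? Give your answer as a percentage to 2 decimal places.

17.60%

φ = φ₀·exp(−k·d) = 0.59 × exp(−0.526 × 2.3) = 0.59 × exp(−1.21)
  = 0.59 × 0.2983 = 0.1760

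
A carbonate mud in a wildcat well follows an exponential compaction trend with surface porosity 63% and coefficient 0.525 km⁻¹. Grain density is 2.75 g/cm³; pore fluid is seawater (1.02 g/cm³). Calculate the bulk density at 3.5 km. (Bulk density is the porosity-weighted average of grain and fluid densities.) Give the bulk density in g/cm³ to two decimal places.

2.58 g/cm³

Porosity at depth: n = 0.63·exp(−0.525×3.5) = 0.63×0.1592 = 0.1003
Bulk density: ρ_b = (1−n)ρ_g + n·ρ_f = 0.8997×2.75 + 0.1003×1.02
       = 2.474 + 0.102 = 2.576 g/cm³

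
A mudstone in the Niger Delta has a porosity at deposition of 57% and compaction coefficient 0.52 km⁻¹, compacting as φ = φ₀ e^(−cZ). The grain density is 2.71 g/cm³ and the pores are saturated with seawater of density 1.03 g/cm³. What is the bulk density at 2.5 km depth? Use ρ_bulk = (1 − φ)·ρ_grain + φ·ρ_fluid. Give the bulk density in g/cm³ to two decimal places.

2.45 g/cm³

Porosity at depth: φ = 0.57·exp(−0.52×2.5) = 0.57×0.2725 = 0.1553
Bulk density: ρ_b = (1−φ)ρ_g + φ·ρ_f = 0.8447×2.71 + 0.1553×1.03
       = 2.289 + 0.160 = 2.449 g/cm³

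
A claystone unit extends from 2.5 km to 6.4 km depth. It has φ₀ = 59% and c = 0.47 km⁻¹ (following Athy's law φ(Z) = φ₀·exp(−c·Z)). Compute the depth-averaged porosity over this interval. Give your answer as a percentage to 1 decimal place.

⟨φ⟩ = (1/(Z₂−Z₁)) ∫ φ₀ e^(−cZ) dZ = φ₀·(e^(−c·Z₁) − e^(−c·Z₂)) / (c·(Z₂−Z₁))
e^(−0.47×2.5) = 0.3088; e^(−0.47×6.4) = 0.0494
⟨φ⟩ = 0.59 × (0.3088 − 0.0494) / (0.47 × 3.9) = 0.59 × 0.1415 = 0.0835

8.4%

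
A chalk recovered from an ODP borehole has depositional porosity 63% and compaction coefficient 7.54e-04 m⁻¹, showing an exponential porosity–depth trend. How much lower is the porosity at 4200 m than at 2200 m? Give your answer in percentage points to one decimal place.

Working in km (1 km = 1000 m; β in km⁻¹ = β in m⁻¹ × 1000):
n(2.2) = 0.63·e^(−0.754×2.2) = 0.1199
n(4.2) = 0.63·e^(−0.754×4.2) = 0.0265
Δn = 0.1199 − 0.0265 = 0.0934

9.3 percentage points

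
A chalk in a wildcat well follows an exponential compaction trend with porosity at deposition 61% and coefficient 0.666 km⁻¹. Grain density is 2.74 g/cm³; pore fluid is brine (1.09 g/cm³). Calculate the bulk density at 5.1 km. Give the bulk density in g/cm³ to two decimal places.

Porosity at depth: φ = 0.61·exp(−0.666×5.1) = 0.61×0.0335 = 0.0204
Bulk density: ρ_b = (1−φ)ρ_g + φ·ρ_f = 0.9796×2.74 + 0.0204×1.09
       = 2.684 + 0.022 = 2.706 g/cm³

2.71 g/cm³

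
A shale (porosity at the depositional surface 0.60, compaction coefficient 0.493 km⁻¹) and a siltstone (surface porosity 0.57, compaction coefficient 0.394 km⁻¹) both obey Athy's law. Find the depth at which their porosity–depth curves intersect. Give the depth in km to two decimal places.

0.52 km

Set n₀ₐ e^(−cₐd) = n₀ᵦ e^(−cᵦd) ⇒ ln(n₀ₐ/n₀ᵦ) = (cₐ − cᵦ)·d
d = ln(0.6/0.57) / (0.493 − 0.394) = 0.0513 / 0.099 = 0.518 km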